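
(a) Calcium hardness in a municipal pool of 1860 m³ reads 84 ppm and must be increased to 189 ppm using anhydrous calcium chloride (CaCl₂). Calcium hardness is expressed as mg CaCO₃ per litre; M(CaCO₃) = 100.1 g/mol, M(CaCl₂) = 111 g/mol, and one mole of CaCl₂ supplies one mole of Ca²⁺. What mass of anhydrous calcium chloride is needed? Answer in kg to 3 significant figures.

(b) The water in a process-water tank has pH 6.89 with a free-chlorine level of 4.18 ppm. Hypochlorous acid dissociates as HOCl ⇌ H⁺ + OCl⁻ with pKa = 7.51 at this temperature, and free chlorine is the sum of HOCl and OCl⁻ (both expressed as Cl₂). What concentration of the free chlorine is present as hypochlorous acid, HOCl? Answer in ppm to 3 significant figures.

(a) Volume: 1860 m³ = 1,860,000 L.
(a) Hardness to add: (189 − 84) = 105 mg/L as CaCO₃ × 1,860,000 L = 195,300 g as CaCO₃.
(a) Moles of Ca²⁺ (1 mol Ca²⁺ ≡ 1 mol CaCO₃): 195,300 / 100.1 g/mol = 1951 mol.
(a) Mass of CaCl₂: 1951 × 111 = 216,600 g.

(b) [OCl⁻]/[HOCl] = 10^(pH − pKa) = 10^(6.89 − 7.51) = 10^-0.62 = 0.2399.
(b) Fraction as HOCl = 1 / (1 + 0.2399) = 0.8065.
(b) HOCl = 0.8065 × 4.18 ppm = 3.371 ppm.

(a) 217 kg; (b) 3.37 ppm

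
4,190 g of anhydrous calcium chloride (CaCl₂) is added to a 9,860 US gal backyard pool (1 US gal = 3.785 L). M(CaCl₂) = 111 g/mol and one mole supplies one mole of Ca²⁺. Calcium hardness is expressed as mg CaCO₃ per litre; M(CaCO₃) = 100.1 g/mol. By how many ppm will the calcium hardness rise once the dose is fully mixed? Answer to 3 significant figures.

Volume: 9,860 US gal × 3.785 L/gal = 37,320 L.
Moles of Ca²⁺: 4,190 g ÷ 111 g/mol = 37.75 mol.
As CaCO₃: 37.75 mol × 100.1 g/mol = 3779 g.
Rise: 3779 g / 37,320 L × 1000 = 101.2 mg/L.

101 ppm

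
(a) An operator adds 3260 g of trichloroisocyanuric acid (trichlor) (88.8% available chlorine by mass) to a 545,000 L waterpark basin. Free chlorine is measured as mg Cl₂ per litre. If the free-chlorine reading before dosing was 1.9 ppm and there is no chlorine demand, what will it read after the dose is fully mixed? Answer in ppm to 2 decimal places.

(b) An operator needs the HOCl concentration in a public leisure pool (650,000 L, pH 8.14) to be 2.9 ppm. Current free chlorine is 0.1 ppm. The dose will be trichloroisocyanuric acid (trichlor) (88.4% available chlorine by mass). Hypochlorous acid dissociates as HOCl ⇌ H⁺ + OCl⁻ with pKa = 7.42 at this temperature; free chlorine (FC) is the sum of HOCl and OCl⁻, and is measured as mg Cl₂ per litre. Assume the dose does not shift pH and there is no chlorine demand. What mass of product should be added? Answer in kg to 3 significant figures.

(a) Available chlorine delivered: 3260 g × 0.888 = 2895 g as Cl₂.
(a) Concentration rise: 2895 g / 545,000 L = 5.312 mg/L = 5.31 ppm.
(a) Final FC: 1.9 + 5.31 = 7.21 ppm.

(b) [OCl⁻]/[HOCl] = 10^(pH − pKa) = 10^(8.14 − 7.42) = 5.248; fraction as HOCl = 1/(1 + 5.248) = 0.16.
(b) Free chlorine required for 2.9 ppm HOCl: 2.9 / 0.16 = 18.12 ppm.
(b) FC to add: 18.12 − 0.1 = 18.02 mg/L as Cl₂.
(b) Cl₂ equivalent: 18.02 mg/L × 650,000 L = 11,710 g.
(b) Product at 88.4% available Cl: 11,710 / 0.884 = 13,250 g.

(a) 7.21 ppm; (b) 13.2 kg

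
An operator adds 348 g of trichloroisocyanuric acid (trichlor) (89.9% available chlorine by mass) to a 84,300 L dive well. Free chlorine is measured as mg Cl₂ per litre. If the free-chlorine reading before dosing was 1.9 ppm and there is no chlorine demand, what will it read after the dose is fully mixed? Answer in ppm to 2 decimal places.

Available chlorine delivered: 348 g × 0.899 = 312.9 g as Cl₂.
Concentration rise: 312.9 g / 84,300 L = 3.711 mg/L = 3.71 ppm.
Final FC: 1.9 + 3.71 = 5.61 ppm.

5.61 ppm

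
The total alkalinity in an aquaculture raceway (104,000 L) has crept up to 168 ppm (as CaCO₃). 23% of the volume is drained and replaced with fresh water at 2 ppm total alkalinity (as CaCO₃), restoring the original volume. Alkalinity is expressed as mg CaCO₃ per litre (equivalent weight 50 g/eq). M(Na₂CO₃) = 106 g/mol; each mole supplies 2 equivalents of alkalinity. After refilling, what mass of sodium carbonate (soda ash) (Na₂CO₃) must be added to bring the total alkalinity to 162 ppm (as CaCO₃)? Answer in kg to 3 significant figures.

After draining 23% and refilling: 168 × 0.77 + 2 × 0.23 = 129.82 ppm.
Deficit to target: 162 − 129.82 = 32.18 mg/L.
As CaCO₃: 32.18 mg/L × 104,000 L = 3347 g; ÷ 50 g/eq ÷ 2 = 33.47 mol Na₂CO₃.
Mass: 33.47 × 106 = 3548 g.

3.55 kg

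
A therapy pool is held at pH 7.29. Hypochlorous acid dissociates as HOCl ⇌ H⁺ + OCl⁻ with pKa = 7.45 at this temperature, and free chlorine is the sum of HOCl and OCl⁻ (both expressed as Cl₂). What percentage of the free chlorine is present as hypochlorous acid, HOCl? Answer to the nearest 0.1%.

59.1%

[OCl⁻]/[HOCl] = 10^(pH − pKa) = 10^(7.29 − 7.45) = 10^-0.16 = 0.6918.
Fraction as HOCl = 1 / (1 + 0.6918) = 0.5911.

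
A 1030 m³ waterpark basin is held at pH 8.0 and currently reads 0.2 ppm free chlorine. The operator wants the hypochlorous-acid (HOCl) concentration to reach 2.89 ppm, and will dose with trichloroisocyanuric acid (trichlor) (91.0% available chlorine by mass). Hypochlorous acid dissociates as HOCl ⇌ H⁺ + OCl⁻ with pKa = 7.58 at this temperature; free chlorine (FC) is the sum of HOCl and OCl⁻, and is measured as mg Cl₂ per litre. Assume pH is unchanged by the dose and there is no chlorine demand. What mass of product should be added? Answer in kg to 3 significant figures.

11.6 kg

Volume: 1030 m³ = 1,030,000 L.
[OCl⁻]/[HOCl] = 10^(pH − pKa) = 10^(8.0 − 7.58) = 2.63; fraction as HOCl = 1/(1 + 2.63) = 0.2755.
Free chlorine required for 2.89 ppm HOCl: 2.89 / 0.2755 = 10.49 ppm.
FC to add: 10.49 − 0.2 = 10.29 mg/L as Cl₂.
Cl₂ equivalent: 10.29 mg/L × 1,030,000 L = 10,600 g.
Product at 91.0% available Cl: 10,600 / 0.91 = 11,650 g.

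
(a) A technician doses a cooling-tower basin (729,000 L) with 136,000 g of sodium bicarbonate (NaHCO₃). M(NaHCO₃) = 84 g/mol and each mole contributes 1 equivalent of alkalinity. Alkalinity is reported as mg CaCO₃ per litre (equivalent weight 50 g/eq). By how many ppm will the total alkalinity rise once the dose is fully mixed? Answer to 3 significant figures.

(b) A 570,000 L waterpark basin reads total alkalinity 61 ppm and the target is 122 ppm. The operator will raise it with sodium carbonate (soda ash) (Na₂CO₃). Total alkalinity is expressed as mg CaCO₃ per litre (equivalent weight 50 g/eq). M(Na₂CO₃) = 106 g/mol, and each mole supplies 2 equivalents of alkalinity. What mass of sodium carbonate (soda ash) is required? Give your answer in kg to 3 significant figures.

(a) 111 ppm; (b) 36.9 kg

(a) Moles of NaHCO₃: 136,000 g ÷ 84 g/mol = 1619 mol → 1619 eq of alkalinity.
(a) As CaCO₃: 1619 eq × 50 g/eq = 80,950 g.
(a) Rise: 80,950 g / 729,000 L × 1000 = 111 mg/L.

(b) Alkalinity to add: (122 − 61) = 61 mg/L as CaCO₃ × 570,000 L = 34,770 g as CaCO₃.
(b) Equivalents: 34,770 g ÷ 50 g/eq = 695.4 eq.
(b) Each mole of Na₂CO₃ supplies 2 eq, so 695.4 / 2 = 347.7 mol.
(b) Mass: 347.7 mol × 106 g/mol = 36,860 g.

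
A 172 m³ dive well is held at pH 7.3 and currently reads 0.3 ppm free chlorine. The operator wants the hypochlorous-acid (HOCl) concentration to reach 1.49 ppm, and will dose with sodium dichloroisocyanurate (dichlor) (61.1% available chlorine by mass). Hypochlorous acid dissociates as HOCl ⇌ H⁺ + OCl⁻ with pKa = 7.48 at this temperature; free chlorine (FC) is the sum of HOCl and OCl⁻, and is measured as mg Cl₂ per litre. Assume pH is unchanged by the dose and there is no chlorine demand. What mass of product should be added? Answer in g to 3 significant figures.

612 g

Volume: 172 m³ = 172,000 L.
[OCl⁻]/[HOCl] = 10^(pH − pKa) = 10^(7.3 − 7.48) = 0.6607; fraction as HOCl = 1/(1 + 0.6607) = 0.6022.
Free chlorine required for 1.49 ppm HOCl: 1.49 / 0.6022 = 2.474 ppm.
FC to add: 2.474 − 0.3 = 2.174 mg/L as Cl₂.
Cl₂ equivalent: 2.174 mg/L × 172,000 L = 374 g.
Product at 61.1% available Cl: 374 / 0.611 = 612.1 g.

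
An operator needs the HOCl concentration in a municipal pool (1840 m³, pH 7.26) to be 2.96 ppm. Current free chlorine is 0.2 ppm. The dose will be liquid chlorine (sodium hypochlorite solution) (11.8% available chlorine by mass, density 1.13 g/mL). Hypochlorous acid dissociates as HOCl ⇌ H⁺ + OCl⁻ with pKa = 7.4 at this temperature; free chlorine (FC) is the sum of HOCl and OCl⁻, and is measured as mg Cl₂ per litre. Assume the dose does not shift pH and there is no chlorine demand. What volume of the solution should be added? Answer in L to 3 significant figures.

67.7 L

Volume: 1840 m³ = 1,840,000 L.
[OCl⁻]/[HOCl] = 10^(pH − pKa) = 10^(7.26 − 7.4) = 0.7244; fraction as HOCl = 1/(1 + 0.7244) = 0.5799.
Free chlorine required for 2.96 ppm HOCl: 2.96 / 0.5799 = 5.104 ppm.
FC to add: 5.104 − 0.2 = 4.904 mg/L as Cl₂.
Cl₂ equivalent: 4.904 mg/L × 1,840,000 L = 9024 g.
Product at 11.8% available Cl: 9024 / 0.118 = 76,470 g.
Volume: 76,470 g ÷ 1.13 g/mL = 67,680 mL.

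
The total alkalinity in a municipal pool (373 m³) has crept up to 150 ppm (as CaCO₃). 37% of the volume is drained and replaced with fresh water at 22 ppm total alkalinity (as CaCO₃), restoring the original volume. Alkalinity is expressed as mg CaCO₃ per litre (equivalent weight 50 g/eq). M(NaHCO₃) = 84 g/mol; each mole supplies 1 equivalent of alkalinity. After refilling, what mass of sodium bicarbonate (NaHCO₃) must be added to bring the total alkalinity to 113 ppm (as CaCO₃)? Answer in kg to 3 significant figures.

Volume: 373 m³ = 373,000 L.
After draining 37% and refilling: 150 × 0.63 + 22 × 0.37 = 102.64 ppm.
Deficit to target: 113 − 102.64 = 10.36 mg/L.
As CaCO₃: 10.36 mg/L × 373,000 L = 3864 g; ÷ 50 g/eq ÷ 1 = 77.29 mol NaHCO₃.
Mass: 77.29 × 84 = 6492 g.

6.49 kg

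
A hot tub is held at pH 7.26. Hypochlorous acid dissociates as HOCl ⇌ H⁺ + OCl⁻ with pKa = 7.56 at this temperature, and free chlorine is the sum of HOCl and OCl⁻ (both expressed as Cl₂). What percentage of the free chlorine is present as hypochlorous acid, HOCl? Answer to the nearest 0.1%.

[OCl⁻]/[HOCl] = 10^(pH − pKa) = 10^(7.26 − 7.56) = 10^-0.30 = 0.5012.
Fraction as HOCl = 1 / (1 + 0.5012) = 0.6661.

66.6%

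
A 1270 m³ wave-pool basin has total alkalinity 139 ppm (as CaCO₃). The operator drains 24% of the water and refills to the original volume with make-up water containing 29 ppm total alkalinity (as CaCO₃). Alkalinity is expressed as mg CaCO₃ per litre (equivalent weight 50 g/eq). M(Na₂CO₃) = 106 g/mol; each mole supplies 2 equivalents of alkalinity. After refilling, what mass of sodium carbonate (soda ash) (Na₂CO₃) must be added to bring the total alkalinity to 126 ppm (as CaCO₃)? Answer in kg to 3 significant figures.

18.0 kg

Volume: 1270 m³ = 1,270,000 L.
After draining 24% and refilling: 139 × 0.76 + 29 × 0.24 = 112.6 ppm.
Deficit to target: 126 − 112.6 = 13.4 mg/L.
As CaCO₃: 13.4 mg/L × 1,270,000 L = 17,020 g; ÷ 50 g/eq ÷ 2 = 170.2 mol Na₂CO₃.
Mass: 170.2 × 106 = 18,040 g.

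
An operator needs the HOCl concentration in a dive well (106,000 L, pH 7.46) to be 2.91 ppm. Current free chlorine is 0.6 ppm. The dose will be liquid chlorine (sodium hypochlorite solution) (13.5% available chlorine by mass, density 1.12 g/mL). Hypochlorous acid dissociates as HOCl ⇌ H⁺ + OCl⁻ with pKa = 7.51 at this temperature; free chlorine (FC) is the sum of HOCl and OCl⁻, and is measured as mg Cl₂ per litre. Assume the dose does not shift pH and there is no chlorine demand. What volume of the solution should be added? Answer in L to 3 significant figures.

3.44 L

[OCl⁻]/[HOCl] = 10^(pH − pKa) = 10^(7.46 − 7.51) = 0.8913; fraction as HOCl = 1/(1 + 0.8913) = 0.5288.
Free chlorine required for 2.91 ppm HOCl: 2.91 / 0.5288 = 5.504 ppm.
FC to add: 5.504 − 0.6 = 4.904 mg/L as Cl₂.
Cl₂ equivalent: 4.904 mg/L × 106,000 L = 519.8 g.
Product at 13.5% available Cl: 519.8 / 0.135 = 3850 g.
Volume: 3850 g ÷ 1.12 g/mL = 3438 mL.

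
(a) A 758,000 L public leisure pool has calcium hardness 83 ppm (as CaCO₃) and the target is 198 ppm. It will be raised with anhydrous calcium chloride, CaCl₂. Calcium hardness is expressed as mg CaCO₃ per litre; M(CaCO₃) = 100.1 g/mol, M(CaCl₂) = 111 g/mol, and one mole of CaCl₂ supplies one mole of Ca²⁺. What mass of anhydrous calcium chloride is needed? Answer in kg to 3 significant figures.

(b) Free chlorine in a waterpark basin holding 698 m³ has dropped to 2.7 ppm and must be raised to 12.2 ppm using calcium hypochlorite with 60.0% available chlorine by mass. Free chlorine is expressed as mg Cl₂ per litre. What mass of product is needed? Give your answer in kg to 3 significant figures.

(a) 96.7 kg; (b) 11.1 kg

(a) Hardness to add: (198 − 83) = 115 mg/L as CaCO₃ × 758,000 L = 87,170 g as CaCO₃.
(a) Moles of Ca²⁺ (1 mol Ca²⁺ ≡ 1 mol CaCO₃): 87,170 / 100.1 g/mol = 870.8 mol.
(a) Mass of CaCl₂: 870.8 × 111 = 96,660 g.

(b) Volume: 698 m³ = 698,000 L.
(b) Chlorine deficit: 12.2 − 2.7 = 9.5 ppm = 9.5 mg/L as Cl₂.
(b) Cl₂ equivalent needed: 9.5 mg/L × 698,000 L = 6,631,000 mg = 6631 g.
(b) Product at 60.0% available chlorine: 6631 / 0.6 = 11,050 g.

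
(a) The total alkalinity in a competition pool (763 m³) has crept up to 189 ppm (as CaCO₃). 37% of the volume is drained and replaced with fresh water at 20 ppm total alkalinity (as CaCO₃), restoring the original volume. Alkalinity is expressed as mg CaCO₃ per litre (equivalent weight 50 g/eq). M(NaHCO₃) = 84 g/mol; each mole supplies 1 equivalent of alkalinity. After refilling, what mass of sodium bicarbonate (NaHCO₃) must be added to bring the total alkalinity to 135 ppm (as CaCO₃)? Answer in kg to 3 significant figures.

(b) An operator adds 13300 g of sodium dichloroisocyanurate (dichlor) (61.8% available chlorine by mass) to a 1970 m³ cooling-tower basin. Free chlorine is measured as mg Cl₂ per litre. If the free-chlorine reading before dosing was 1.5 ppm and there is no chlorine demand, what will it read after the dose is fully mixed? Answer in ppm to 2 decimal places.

(a) 10.9 kg; (b) 5.67 ppm

(a) Volume: 763 m³ = 763,000 L.
(a) After draining 37% and refilling: 189 × 0.63 + 20 × 0.37 = 126.47 ppm.
(a) Deficit to target: 135 − 126.47 = 8.53 mg/L.
(a) As CaCO₃: 8.53 mg/L × 763,000 L = 6508 g; ÷ 50 g/eq ÷ 1 = 130.2 mol NaHCO₃.
(a) Mass: 130.2 × 84 = 10,930 g.

(b) Volume: 1970 m³ = 1,970,000 L.
(b) Available chlorine delivered: 13,300 g × 0.618 = 8219 g as Cl₂.
(b) Concentration rise: 8219 g / 1,970,000 L = 4.172 mg/L = 4.17 ppm.
(b) Final FC: 1.5 + 4.17 = 5.67 ppm.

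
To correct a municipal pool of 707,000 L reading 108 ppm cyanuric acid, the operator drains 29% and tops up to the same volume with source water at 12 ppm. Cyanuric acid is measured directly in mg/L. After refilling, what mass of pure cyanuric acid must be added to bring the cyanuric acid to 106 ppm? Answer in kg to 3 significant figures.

18.3 kg

After draining 29% and refilling: 108 × 0.71 + 12 × 0.29 = 80.16 ppm.
Deficit to target: 106 − 80.16 = 25.84 mg/L.
Mass: 25.84 mg/L × 707,000 L = 18,270 g cyanuric acid.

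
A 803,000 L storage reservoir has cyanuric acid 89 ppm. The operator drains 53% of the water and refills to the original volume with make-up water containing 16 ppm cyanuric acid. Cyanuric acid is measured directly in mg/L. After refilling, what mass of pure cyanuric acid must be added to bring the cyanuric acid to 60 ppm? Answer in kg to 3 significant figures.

7.78 kg

After draining 53% and refilling: 89 × 0.47 + 16 × 0.53 = 50.31 ppm.
Deficit to target: 60 − 50.31 = 9.69 mg/L.
Mass: 9.69 mg/L × 803,000 L = 7781 g cyanuric acid.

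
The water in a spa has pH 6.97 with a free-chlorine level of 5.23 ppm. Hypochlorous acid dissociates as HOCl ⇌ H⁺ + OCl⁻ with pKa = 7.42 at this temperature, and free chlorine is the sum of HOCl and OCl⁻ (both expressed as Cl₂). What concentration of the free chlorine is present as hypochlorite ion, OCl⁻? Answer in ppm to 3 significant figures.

1.37 ppm

[OCl⁻]/[HOCl] = 10^(pH − pKa) = 10^(6.97 − 7.42) = 10^-0.45 = 0.3548.
Fraction as HOCl = 1 / (1 + 0.3548) = 0.7381.
OCl⁻ = (1 − 0.7381) × 5.23 ppm = 1.37 ppm.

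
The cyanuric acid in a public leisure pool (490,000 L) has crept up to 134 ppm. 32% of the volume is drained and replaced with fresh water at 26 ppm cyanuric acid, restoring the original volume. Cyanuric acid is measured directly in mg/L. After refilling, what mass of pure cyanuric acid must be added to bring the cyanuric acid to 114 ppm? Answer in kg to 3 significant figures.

After draining 32% and refilling: 134 × 0.68 + 26 × 0.32 = 99.44 ppm.
Deficit to target: 114 − 99.44 = 14.56 mg/L.
Mass: 14.56 mg/L × 490,000 L = 7134 g cyanuric acid.

7.13 kg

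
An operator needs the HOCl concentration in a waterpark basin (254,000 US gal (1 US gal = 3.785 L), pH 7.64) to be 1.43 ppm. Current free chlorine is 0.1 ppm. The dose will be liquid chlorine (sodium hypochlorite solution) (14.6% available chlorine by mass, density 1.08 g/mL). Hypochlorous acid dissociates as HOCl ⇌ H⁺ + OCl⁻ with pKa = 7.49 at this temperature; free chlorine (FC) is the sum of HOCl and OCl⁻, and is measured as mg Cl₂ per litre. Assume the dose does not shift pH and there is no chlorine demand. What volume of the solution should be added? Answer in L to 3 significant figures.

Volume: 254,000 US gal × 3.785 L/gal = 961,390 L.
[OCl⁻]/[HOCl] = 10^(pH − pKa) = 10^(7.64 − 7.49) = 1.413; fraction as HOCl = 1/(1 + 1.413) = 0.4145.
Free chlorine required for 1.43 ppm HOCl: 1.43 / 0.4145 = 3.45 ppm.
FC to add: 3.45 − 0.1 = 3.35 mg/L as Cl₂.
Cl₂ equivalent: 3.35 mg/L × 961,390 L = 3221 g.
Product at 14.6% available Cl: 3221 / 0.146 = 22,060 g.
Volume: 22,060 g ÷ 1.08 g/mL = 20,420 mL.

20.4 L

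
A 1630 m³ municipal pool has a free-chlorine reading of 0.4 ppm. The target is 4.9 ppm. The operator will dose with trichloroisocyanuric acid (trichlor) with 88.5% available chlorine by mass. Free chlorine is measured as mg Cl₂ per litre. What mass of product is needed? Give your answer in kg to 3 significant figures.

Volume: 1630 m³ = 1,630,000 L.
Chlorine deficit: 4.9 − 0.4 = 4.5 ppm = 4.5 mg/L as Cl₂.
Cl₂ equivalent needed: 4.5 mg/L × 1,630,000 L = 7,335,000 mg = 7335 g.
Product at 88.5% available chlorine: 7335 / 0.885 = 8288 g.

8.29 kg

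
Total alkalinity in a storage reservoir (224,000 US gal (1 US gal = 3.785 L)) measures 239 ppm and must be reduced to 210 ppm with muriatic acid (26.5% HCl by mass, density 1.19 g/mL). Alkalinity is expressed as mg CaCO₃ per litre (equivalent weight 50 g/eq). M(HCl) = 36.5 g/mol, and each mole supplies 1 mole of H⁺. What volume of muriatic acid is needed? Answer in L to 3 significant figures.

56.9 L

Volume: 224,000 US gal × 3.785 L/gal = 847,840 L.
Alkalinity to neutralize: (239 − 210) = 29 mg/L as CaCO₃ × 847,840 L = 24,590 g as CaCO₃.
Equivalents of H⁺ required: 24,590 ÷ 50 g/eq = 491.7 eq = 491.7 mol HCl.
Mass of HCl: 491.7 × 36.5 = 17,950 g.
Mass of 26.5% solution: 17,950 / 0.265 = 67,730 g.
Volume: 67,730 g ÷ 1.19 g/mL = 56,920 mL.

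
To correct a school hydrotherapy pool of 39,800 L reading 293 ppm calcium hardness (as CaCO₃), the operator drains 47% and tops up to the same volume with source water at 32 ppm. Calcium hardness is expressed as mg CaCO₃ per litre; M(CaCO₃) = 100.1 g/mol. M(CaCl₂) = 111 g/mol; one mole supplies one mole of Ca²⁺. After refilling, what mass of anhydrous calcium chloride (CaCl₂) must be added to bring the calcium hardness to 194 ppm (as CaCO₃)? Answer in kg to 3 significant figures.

1.04 kg

After draining 47% and refilling: 293 × 0.53 + 32 × 0.47 = 170.33 ppm.
Deficit to target: 194 − 170.33 = 23.67 mg/L.
As CaCO₃: 23.67 mg/L × 39,800 L = 942.1 g; ÷ 100.1 = 9.411 mol Ca²⁺.
Mass: 9.411 × 111 = 1045 g.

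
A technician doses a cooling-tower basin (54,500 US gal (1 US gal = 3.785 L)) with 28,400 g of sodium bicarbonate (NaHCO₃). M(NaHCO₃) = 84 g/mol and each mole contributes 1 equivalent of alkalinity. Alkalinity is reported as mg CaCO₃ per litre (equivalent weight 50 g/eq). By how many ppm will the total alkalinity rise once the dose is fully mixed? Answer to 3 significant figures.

81.9 ppm

Volume: 54,500 US gal × 3.785 L/gal = 206,282 L.
Moles of NaHCO₃: 28,400 g ÷ 84 g/mol = 338.1 mol → 338.1 eq of alkalinity.
As CaCO₃: 338.1 eq × 50 g/eq = 16,900 g.
Rise: 16,900 g / 206,282 L × 1000 = 81.95 mg/L.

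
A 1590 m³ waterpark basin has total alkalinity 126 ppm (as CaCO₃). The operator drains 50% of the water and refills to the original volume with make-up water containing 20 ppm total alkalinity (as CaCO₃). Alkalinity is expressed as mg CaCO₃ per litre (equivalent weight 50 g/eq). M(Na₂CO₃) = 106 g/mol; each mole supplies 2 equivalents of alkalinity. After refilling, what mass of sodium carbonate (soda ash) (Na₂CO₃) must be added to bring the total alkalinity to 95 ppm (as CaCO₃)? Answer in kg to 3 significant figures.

37.1 kg

Volume: 1590 m³ = 1,590,000 L.
After draining 50% and refilling: 126 × 0.50 + 20 × 0.50 = 73 ppm.
Deficit to target: 95 − 73 = 22 mg/L.
As CaCO₃: 22 mg/L × 1,590,000 L = 34,980 g; ÷ 50 g/eq ÷ 2 = 349.8 mol Na₂CO₃.
Mass: 349.8 × 106 = 37,080 g.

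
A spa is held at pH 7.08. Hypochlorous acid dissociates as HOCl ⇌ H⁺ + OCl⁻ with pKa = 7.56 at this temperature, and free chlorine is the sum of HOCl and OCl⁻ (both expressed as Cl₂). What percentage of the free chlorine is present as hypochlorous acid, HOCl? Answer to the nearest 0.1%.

75.1%

[OCl⁻]/[HOCl] = 10^(pH − pKa) = 10^(7.08 − 7.56) = 10^-0.48 = 0.3311.
Fraction as HOCl = 1 / (1 + 0.3311) = 0.7512.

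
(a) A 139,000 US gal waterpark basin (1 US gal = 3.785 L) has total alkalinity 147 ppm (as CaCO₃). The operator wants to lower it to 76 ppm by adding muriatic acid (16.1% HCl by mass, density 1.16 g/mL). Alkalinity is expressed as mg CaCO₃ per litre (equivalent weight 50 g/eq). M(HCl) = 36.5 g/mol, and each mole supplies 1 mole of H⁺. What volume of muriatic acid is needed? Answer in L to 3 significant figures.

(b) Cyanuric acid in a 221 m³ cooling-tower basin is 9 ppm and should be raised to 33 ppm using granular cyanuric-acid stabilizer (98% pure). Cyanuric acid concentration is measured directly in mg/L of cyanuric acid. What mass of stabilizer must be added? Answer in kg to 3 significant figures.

(a) Volume: 139,000 US gal × 3.785 L/gal = 526,115 L.
(a) Alkalinity to neutralize: (147 − 76) = 71 mg/L as CaCO₃ × 526,115 L = 37,350 g as CaCO₃.
(a) Equivalents of H⁺ required: 37,350 ÷ 50 g/eq = 747.1 eq = 747.1 mol HCl.
(a) Mass of HCl: 747.1 × 36.5 = 27,270 g.
(a) Mass of 16.1% solution: 27,270 / 0.161 = 169,400 g.
(a) Volume: 169,400 g ÷ 1.16 g/mL = 146,000 mL.

(b) Volume: 221 m³ = 221,000 L.
(b) CYA to add: (33 − 9) = 24 mg/L × 221,000 L = 5304 g cyanuric acid.
(b) At 98% purity: 5304 / 0.98 = 5412 g product.

(a) 146 L; (b) 5.41 kg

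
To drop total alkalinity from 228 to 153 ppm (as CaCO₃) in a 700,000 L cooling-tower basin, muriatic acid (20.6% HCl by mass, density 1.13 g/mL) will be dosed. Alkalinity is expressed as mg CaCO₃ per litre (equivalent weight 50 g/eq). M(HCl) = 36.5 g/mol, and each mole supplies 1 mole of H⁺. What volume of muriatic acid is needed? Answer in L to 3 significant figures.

165 L

Alkalinity to neutralize: (228 − 153) = 75 mg/L as CaCO₃ × 700,000 L = 52,500 g as CaCO₃.
Equivalents of H⁺ required: 52,500 ÷ 50 g/eq = 1050 eq = 1050 mol HCl.
Mass of HCl: 1050 × 36.5 = 38,320 g.
Mass of 20.6% solution: 38,320 / 0.206 = 186,000 g.
Volume: 186,000 g ÷ 1.13 g/mL = 164,600 mL.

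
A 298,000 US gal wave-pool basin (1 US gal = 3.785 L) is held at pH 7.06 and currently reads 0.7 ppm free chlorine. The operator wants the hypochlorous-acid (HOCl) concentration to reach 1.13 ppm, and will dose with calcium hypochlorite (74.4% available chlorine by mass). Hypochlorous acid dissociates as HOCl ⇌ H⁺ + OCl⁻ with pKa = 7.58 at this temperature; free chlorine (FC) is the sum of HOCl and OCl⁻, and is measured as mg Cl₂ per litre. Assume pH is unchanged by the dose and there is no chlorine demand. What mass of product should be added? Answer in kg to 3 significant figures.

Volume: 298,000 US gal × 3.785 L/gal = 1,127,930 L.
[OCl⁻]/[HOCl] = 10^(pH − pKa) = 10^(7.06 − 7.58) = 0.302; fraction as HOCl = 1/(1 + 0.302) = 0.7681.
Free chlorine required for 1.13 ppm HOCl: 1.13 / 0.7681 = 1.471 ppm.
FC to add: 1.471 − 0.7 = 0.7713 mg/L as Cl₂.
Cl₂ equivalent: 0.7713 mg/L × 1,127,930 L = 869.9 g.
Product at 74.4% available Cl: 869.9 / 0.744 = 1169 g.

1.17 kg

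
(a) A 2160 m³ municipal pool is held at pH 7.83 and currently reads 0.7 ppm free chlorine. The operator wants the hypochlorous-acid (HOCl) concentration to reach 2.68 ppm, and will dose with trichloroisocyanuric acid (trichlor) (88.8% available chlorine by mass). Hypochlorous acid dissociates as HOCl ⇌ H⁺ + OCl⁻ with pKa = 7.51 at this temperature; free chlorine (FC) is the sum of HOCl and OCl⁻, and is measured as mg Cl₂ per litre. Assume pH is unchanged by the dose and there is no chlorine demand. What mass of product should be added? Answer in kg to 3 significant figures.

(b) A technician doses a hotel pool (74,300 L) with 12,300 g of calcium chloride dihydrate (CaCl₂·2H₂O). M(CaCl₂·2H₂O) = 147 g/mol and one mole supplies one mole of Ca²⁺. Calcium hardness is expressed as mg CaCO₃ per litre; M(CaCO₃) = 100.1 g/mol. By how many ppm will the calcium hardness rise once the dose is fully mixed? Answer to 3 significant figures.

(a) 18.4 kg; (b) 113 ppm

(a) Volume: 2160 m³ = 2,160,000 L.
(a) [OCl⁻]/[HOCl] = 10^(pH − pKa) = 10^(7.83 − 7.51) = 2.089; fraction as HOCl = 1/(1 + 2.089) = 0.3237.
(a) Free chlorine required for 2.68 ppm HOCl: 2.68 / 0.3237 = 8.279 ppm.
(a) FC to add: 8.279 − 0.7 = 7.579 mg/L as Cl₂.
(a) Cl₂ equivalent: 7.579 mg/L × 2,160,000 L = 16,370 g.
(a) Product at 88.8% available Cl: 16,370 / 0.888 = 18,440 g.

(b) Moles of Ca²⁺: 12,300 g ÷ 147 g/mol = 83.67 mol.
(b) As CaCO₃: 83.67 mol × 100.1 g/mol = 8376 g.
(b) Rise: 8376 g / 74,300 L × 1000 = 112.7 mg/L.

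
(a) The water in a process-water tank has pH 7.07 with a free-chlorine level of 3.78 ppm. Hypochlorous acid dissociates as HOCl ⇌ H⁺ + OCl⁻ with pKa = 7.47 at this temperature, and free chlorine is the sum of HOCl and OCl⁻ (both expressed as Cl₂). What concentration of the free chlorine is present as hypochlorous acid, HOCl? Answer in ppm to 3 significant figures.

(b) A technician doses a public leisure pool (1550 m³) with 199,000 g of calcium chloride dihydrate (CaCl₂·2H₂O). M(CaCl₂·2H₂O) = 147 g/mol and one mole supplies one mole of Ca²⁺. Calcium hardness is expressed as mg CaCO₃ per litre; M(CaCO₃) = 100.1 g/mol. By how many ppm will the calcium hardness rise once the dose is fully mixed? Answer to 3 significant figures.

(a) 2.70 ppm; (b) 87.4 ppm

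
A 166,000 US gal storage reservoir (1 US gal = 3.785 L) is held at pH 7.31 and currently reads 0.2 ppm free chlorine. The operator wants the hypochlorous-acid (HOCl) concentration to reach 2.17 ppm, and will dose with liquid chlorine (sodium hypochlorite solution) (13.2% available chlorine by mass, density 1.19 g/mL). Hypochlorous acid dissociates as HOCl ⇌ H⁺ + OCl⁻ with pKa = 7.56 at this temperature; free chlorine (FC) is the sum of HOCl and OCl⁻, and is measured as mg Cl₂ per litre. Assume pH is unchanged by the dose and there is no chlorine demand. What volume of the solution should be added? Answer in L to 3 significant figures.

Volume: 166,000 US gal × 3.785 L/gal = 628,310 L.
[OCl⁻]/[HOCl] = 10^(pH − pKa) = 10^(7.31 − 7.56) = 0.5623; fraction as HOCl = 1/(1 + 0.5623) = 0.6401.
Free chlorine required for 2.17 ppm HOCl: 2.17 / 0.6401 = 3.39 ppm.
FC to add: 3.39 − 0.2 = 3.19 mg/L as Cl₂.
Cl₂ equivalent: 3.19 mg/L × 628,310 L = 2004 g.
Product at 13.2% available Cl: 2004 / 0.132 = 15,190 g.
Volume: 15,190 g ÷ 1.19 g/mL = 12,760 mL.

12.8 L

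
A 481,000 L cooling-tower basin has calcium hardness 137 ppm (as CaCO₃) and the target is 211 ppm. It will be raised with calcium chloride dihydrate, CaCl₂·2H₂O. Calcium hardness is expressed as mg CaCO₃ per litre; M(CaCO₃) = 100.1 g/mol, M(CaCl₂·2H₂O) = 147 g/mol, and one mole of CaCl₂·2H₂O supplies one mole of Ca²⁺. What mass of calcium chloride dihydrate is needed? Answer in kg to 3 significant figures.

Hardness to add: (211 − 137) = 74 mg/L as CaCO₃ × 481,000 L = 35,590 g as CaCO₃.
Moles of Ca²⁺ (1 mol Ca²⁺ ≡ 1 mol CaCO₃): 35,590 / 100.1 g/mol = 355.6 mol.
Mass of CaCl₂·2H₂O: 355.6 × 147 = 52,270 g.

52.3 kg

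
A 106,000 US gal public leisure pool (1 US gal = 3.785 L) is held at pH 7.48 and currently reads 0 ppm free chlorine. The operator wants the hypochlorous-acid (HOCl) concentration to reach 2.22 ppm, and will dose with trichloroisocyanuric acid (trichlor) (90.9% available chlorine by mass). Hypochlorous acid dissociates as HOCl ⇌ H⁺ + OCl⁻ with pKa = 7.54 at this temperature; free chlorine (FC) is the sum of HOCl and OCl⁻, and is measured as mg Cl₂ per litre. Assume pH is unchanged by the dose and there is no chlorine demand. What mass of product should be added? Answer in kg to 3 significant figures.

1.83 kg

Volume: 106,000 US gal × 3.785 L/gal = 401,210 L.
[OCl⁻]/[HOCl] = 10^(pH − pKa) = 10^(7.48 − 7.54) = 0.871; fraction as HOCl = 1/(1 + 0.871) = 0.5345.
Free chlorine required for 2.22 ppm HOCl: 2.22 / 0.5345 = 4.154 ppm.
FC to add: 4.154 − 0 = 4.154 mg/L as Cl₂.
Cl₂ equivalent: 4.154 mg/L × 401,210 L = 1666 g.
Product at 90.9% available Cl: 1666 / 0.909 = 1833 g.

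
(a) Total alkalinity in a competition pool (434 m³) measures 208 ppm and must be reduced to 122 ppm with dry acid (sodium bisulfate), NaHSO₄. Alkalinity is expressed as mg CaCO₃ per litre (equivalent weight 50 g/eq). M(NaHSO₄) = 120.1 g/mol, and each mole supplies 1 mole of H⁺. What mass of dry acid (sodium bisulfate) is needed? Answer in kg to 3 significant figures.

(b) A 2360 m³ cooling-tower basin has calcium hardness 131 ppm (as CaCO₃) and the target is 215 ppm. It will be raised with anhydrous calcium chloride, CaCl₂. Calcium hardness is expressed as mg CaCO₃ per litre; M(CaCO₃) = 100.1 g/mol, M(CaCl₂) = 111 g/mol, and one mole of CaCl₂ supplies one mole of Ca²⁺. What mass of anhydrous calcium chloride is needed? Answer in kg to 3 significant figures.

(a) 89.7 kg; (b) 220 kg

(a) Volume: 434 m³ = 434,000 L.
(a) Alkalinity to neutralize: (208 − 122) = 86 mg/L as CaCO₃ × 434,000 L = 37,320 g as CaCO₃.
(a) Equivalents of H⁺ required: 37,320 ÷ 50 g/eq = 746.5 eq = 746.5 mol NaHSO₄.
(a) Mass of NaHSO₄: 746.5 × 120.1 = 89,650 g.

(b) Volume: 2360 m³ = 2,360,000 L.
(b) Hardness to add: (215 − 131) = 84 mg/L as CaCO₃ × 2,360,000 L = 198,200 g as CaCO₃.
(b) Moles of Ca²⁺ (1 mol Ca²⁺ ≡ 1 mol CaCO₃): 198,200 / 100.1 g/mol = 1980 mol.
(b) Mass of CaCl₂: 1980 × 111 = 219,800 g.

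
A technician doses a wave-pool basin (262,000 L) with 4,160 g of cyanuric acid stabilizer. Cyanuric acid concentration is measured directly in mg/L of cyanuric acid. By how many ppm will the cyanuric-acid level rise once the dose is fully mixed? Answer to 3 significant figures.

15.9 ppm

Rise: 4,160 g / 262,000 L × 1000 = 15.88 mg/L.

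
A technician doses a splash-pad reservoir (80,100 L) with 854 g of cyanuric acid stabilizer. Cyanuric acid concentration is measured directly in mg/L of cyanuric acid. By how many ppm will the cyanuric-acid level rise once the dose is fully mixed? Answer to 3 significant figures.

Rise: 854 g / 80,100 L × 1000 = 10.66 mg/L.

10.7 ppm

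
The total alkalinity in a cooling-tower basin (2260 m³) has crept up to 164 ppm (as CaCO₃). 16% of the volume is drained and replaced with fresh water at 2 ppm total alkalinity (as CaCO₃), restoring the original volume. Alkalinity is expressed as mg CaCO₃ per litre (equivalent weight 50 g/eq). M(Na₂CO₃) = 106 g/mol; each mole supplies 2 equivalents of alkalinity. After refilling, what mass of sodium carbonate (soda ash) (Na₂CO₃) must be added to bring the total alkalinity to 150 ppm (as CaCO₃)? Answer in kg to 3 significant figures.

Volume: 2260 m³ = 2,260,000 L.
After draining 16% and refilling: 164 × 0.84 + 2 × 0.16 = 138.08 ppm.
Deficit to target: 150 − 138.08 = 11.92 mg/L.
As CaCO₃: 11.92 mg/L × 2,260,000 L = 26,940 g; ÷ 50 g/eq ÷ 2 = 269.4 mol Na₂CO₃.
Mass: 269.4 × 106 = 28,560 g.

28.6 kg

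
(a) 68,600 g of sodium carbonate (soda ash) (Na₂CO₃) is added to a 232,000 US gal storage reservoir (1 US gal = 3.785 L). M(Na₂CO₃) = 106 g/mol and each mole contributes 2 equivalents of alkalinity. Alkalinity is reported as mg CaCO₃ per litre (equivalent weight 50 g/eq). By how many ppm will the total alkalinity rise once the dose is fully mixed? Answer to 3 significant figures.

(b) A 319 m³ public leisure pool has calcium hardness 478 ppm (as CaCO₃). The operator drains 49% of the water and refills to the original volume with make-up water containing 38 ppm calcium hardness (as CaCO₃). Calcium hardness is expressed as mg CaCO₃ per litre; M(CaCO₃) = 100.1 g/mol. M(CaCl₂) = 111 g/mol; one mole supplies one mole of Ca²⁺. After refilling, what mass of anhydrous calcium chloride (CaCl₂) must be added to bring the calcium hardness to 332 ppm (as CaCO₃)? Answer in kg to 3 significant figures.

(a) Volume: 232,000 US gal × 3.785 L/gal = 878,120 L.
(a) Moles of Na₂CO₃: 68,600 g ÷ 106 g/mol = 647.2 mol → 1294 eq of alkalinity.
(a) As CaCO₃: 1294 eq × 50 g/eq = 64,720 g.
(a) Rise: 64,720 g / 878,120 L × 1000 = 73.7 mg/L.

(b) Volume: 319 m³ = 319,000 L.
(b) After draining 49% and refilling: 478 × 0.51 + 38 × 0.49 = 262.4 ppm.
(b) Deficit to target: 332 − 262.4 = 69.6 mg/L.
(b) As CaCO₃: 69.6 mg/L × 319,000 L = 22,200 g; ÷ 100.1 = 221.8 mol Ca²⁺.
(b) Mass: 221.8 × 111 = 24,620 g.

(a) 73.7 ppm; (b) 24.6 kg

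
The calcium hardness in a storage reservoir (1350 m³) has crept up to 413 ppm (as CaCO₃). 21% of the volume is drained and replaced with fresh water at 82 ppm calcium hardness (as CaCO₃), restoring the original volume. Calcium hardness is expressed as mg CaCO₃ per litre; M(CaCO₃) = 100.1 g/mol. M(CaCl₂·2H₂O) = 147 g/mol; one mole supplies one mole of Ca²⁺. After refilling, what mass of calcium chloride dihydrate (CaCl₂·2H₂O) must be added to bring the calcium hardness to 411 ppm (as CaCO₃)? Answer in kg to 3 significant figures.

Volume: 1350 m³ = 1,350,000 L.
After draining 21% and refilling: 413 × 0.79 + 82 × 0.21 = 343.49 ppm.
Deficit to target: 411 − 343.49 = 67.51 mg/L.
As CaCO₃: 67.51 mg/L × 1,350,000 L = 91,140 g; ÷ 100.1 = 910.5 mol Ca²⁺.
Mass: 910.5 × 147 = 133,800 g.

134 kg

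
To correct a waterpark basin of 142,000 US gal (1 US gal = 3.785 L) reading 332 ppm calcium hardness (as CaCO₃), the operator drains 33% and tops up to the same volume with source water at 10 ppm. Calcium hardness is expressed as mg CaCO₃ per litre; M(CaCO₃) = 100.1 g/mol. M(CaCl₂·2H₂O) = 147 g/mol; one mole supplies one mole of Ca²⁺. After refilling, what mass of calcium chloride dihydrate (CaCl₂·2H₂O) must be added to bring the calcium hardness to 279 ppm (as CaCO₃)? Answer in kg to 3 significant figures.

Volume: 142,000 US gal × 3.785 L/gal = 537,470 L.
After draining 33% and refilling: 332 × 0.67 + 10 × 0.33 = 225.74 ppm.
Deficit to target: 279 − 225.74 = 53.26 mg/L.
As CaCO₃: 53.26 mg/L × 537,470 L = 28,630 g; ÷ 100.1 = 286 mol Ca²⁺.
Mass: 286 × 147 = 42,040 g.

42.0 kg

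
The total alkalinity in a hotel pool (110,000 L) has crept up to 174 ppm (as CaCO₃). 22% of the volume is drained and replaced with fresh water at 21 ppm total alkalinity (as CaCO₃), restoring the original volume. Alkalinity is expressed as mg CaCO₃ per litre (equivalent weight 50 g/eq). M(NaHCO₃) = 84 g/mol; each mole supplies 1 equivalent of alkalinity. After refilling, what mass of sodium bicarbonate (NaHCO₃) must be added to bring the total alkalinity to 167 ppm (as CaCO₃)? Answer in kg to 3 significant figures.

4.93 kg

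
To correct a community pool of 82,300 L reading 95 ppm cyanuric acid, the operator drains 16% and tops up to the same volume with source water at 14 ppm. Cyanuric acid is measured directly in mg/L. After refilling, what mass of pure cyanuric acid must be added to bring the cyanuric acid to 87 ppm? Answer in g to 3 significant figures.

After draining 16% and refilling: 95 × 0.84 + 14 × 0.16 = 82.04 ppm.
Deficit to target: 87 − 82.04 = 4.96 mg/L.
Mass: 4.96 mg/L × 82,300 L = 408.2 g cyanuric acid.

408 g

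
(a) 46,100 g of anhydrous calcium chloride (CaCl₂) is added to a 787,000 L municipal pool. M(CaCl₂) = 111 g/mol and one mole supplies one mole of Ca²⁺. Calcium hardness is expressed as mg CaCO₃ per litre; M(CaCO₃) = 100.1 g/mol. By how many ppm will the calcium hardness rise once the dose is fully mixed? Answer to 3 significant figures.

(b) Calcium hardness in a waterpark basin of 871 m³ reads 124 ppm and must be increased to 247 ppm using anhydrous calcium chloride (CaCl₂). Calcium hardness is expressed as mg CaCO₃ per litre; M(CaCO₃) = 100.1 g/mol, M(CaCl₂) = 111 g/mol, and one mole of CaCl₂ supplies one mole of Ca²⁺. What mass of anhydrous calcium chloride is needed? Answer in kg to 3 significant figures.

(a) 52.8 ppm; (b) 119 kg

(a) Moles of Ca²⁺: 46,100 g ÷ 111 g/mol = 415.3 mol.
(a) As CaCO₃: 415.3 mol × 100.1 g/mol = 41,570 g.
(a) Rise: 41,570 g / 787,000 L × 1000 = 52.82 mg/L.

(b) Volume: 871 m³ = 871,000 L.
(b) Hardness to add: (247 − 124) = 123 mg/L as CaCO₃ × 871,000 L = 107,100 g as CaCO₃.
(b) Moles of Ca²⁺ (1 mol Ca²⁺ ≡ 1 mol CaCO₃): 107,100 / 100.1 g/mol = 1070 mol.
(b) Mass of CaCl₂: 1070 × 111 = 118,800 g.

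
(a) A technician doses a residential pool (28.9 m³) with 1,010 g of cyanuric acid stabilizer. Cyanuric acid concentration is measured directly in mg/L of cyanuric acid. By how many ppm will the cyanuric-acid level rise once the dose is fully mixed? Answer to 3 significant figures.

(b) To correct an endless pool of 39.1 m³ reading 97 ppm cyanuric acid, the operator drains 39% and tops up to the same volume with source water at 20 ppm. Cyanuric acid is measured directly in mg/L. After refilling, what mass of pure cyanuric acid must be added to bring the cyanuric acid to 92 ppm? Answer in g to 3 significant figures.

(a) 34.9 ppm; (b) 979 g

(a) Volume: 28.9 m³ = 28,900 L.
(a) Rise: 1,010 g / 28,900 L × 1000 = 34.95 mg/L.

(b) Volume: 39.1 m³ = 39,100 L.
(b) After draining 39% and refilling: 97 × 0.61 + 20 × 0.39 = 66.97 ppm.
(b) Deficit to target: 92 − 66.97 = 25.03 mg/L.
(b) Mass: 25.03 mg/L × 39,100 L = 978.7 g cyanuric acid.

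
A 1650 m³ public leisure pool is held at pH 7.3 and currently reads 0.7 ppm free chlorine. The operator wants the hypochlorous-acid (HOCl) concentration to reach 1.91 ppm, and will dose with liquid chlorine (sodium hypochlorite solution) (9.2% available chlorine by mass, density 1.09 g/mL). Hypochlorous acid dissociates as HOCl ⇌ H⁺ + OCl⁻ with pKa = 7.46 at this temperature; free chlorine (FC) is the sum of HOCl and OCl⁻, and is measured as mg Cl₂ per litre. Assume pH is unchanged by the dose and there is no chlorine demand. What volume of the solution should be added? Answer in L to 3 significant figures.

41.7 L

Volume: 1650 m³ = 1,650,000 L.
[OCl⁻]/[HOCl] = 10^(pH − pKa) = 10^(7.3 − 7.46) = 0.6918; fraction as HOCl = 1/(1 + 0.6918) = 0.5911.
Free chlorine required for 1.91 ppm HOCl: 1.91 / 0.5911 = 3.231 ppm.
FC to add: 3.231 − 0.7 = 2.531 mg/L as Cl₂.
Cl₂ equivalent: 2.531 mg/L × 1,650,000 L = 4177 g.
Product at 9.2% available Cl: 4177 / 0.092 = 45,400 g.
Volume: 45,400 g ÷ 1.09 g/mL = 41,650 mL.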